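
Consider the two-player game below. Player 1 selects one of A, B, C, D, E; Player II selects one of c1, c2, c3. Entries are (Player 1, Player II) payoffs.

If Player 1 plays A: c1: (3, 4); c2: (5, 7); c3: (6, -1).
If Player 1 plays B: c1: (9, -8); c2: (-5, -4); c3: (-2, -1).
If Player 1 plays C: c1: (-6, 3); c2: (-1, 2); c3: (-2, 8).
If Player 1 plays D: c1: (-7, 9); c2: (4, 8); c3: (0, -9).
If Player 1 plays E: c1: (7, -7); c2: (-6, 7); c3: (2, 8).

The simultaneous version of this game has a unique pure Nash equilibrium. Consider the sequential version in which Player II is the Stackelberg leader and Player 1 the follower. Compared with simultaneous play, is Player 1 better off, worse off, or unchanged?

Player 1 best-responds to each possible Player II move:
- c1: Player 1 compares 3, 9, -6, -7, 7 and picks B; Player II would get -8.
- c2: Player 1 compares 5, -5, -1, 4, -6 and picks A; Player II would get 7.
- c3: Player 1 compares 6, -2, -2, 0, 2 and picks A; Player II would get -1.
Player II's induced payoffs are -8, 7, -1, so Player II commits to c2. Subgame-perfect outcome: (A, c2) with payoffs (5, 7).
Under simultaneous play:
Player 1's best replies: c1→B; c2→A; c3→A.
Player II's best replies: A→c2; B→c3; C→c3; D→c1; E→c3.
Only (A, c2) has each player best-responding; Nash payoffs (5, 7).
Player 1 earns 5 sequentially versus 5 at the Nash outcome: unchanged.

unchanged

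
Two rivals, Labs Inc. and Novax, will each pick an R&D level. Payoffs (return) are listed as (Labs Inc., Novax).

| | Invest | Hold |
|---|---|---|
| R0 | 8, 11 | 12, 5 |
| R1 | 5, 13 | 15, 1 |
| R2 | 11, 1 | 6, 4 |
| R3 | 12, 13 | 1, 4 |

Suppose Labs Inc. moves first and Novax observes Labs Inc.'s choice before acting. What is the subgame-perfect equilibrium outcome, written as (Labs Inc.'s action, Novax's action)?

(R3, Invest)

Solve by backward induction (Labs Inc. leads).
- R0: Novax compares 11, 5 and picks Invest; Labs Inc. would get 8.
- R1: Novax compares 13, 1 and picks Invest; Labs Inc. would get 5.
- R2: Novax compares 1, 4 and picks Hold; Labs Inc. would get 6.
- R3: Novax compares 13, 4 and picks Invest; Labs Inc. would get 12.
Maximizing over 8, 5, 6, 12, Labs Inc. chooses R3. Subgame-perfect outcome: (R3, Invest) with payoffs (12, 13).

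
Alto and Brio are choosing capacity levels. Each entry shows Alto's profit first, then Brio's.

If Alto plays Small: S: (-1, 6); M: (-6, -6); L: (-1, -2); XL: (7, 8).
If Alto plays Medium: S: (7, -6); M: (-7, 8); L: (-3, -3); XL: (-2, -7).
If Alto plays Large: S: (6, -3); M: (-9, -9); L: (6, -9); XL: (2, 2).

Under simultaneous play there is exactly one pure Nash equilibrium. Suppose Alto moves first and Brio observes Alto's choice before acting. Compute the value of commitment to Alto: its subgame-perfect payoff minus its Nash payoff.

Backward induction with Alto moving first.
- Small: BR = XL, leader payoff 7.
- Medium: BR = M, leader payoff -7.
- Large: BR = XL, leader payoff 2.
Alto's induced payoffs are 7, -7, 2, so Alto commits to Small. Subgame-perfect outcome: (Small, XL) with payoffs (7, 8).
Now find the simultaneous Nash equilibrium.
Alto's best replies: S→Medium; M→Small; L→Large; XL→Small.
Brio's best replies: Small→XL; Medium→M; Large→XL.
The unique mutual best reply is (Small, XL), giving (7, 8).
Alto's commitment gain: 7 − 7 = 0.

0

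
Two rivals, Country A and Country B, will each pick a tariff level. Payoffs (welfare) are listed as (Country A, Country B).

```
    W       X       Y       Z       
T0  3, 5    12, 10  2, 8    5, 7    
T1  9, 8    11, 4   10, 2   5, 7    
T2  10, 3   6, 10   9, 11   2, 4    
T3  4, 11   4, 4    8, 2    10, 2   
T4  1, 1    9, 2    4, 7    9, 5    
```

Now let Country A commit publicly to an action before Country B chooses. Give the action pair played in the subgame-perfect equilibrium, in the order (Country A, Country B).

Work backward from Country B's decision.
- T0 → Country B plays X (best of 5, 10, 8, 7); Country A gets 12.
- T1 → Country B plays W (best of 8, 4, 2, 7); Country A gets 9.
- T2 → Country B plays Y (best of 3, 10, 11, 4); Country A gets 9.
- T3 → Country B plays W (best of 11, 4, 2, 2); Country A gets 4.
- T4 → Country B plays Y (best of 1, 2, 7, 5); Country A gets 4.
Among 12, 9, 9, 4, 4, the best is 12 at T0. Subgame-perfect outcome: (T0, X) with payoffs (12, 10).

(T0, X)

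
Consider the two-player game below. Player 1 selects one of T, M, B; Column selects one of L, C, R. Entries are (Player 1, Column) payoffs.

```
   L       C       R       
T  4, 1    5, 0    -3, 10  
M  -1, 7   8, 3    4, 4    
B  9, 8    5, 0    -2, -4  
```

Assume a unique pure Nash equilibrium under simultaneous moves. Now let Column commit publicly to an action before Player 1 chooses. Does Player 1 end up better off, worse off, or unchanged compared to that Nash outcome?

Player 1 best-responds to each possible Column move:
- L: BR = B, leader payoff 8.
- C: BR = M, leader payoff 3.
- R: BR = M, leader payoff 4.
Maximizing over 8, 3, 4, Column chooses L. Subgame-perfect outcome: (B, L) with payoffs (9, 8).
Under simultaneous play:
Player 1's best replies: L→B; C→M; R→M.
Column's best replies: T→R; M→L; B→L.
The unique mutual best reply is (B, L), giving (9, 8).
Player 1 earns 9 sequentially versus 9 at the Nash outcome: unchanged.

unchanged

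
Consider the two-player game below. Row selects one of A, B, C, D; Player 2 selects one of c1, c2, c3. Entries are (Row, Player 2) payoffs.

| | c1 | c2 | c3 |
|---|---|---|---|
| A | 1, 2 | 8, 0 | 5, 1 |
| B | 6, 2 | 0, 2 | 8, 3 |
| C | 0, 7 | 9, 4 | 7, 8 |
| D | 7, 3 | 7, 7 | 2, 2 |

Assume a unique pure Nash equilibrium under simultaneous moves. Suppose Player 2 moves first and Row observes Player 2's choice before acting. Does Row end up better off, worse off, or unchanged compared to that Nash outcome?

better off

Backward induction with Player 2 moving first.
- c1: Row compares 1, 6, 0, 7 and picks D; Player 2 would get 3.
- c2: Row compares 8, 0, 9, 7 and picks C; Player 2 would get 4.
- c3: Row compares 5, 8, 7, 2 and picks B; Player 2 would get 3.
Among 3, 4, 3, the best is 4 at c2. Subgame-perfect outcome: (C, c2) with payoffs (9, 4).
For the simultaneous game, intersect best replies.
Row's best replies: c1→D; c2→C; c3→B.
Player 2's best replies: A→c1; B→c3; C→c3; D→c2.
Only (B, c3) has each player best-responding; Nash payoffs (8, 3).
Row earns 9 sequentially versus 8 at the Nash outcome: better off.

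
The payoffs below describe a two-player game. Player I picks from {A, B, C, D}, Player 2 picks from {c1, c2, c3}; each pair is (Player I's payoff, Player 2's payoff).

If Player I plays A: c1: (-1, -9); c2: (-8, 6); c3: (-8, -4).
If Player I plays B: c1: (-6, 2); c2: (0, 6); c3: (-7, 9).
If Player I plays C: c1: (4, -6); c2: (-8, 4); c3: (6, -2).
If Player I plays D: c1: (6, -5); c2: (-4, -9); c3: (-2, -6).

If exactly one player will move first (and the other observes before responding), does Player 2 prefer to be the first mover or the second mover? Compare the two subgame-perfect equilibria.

If Player I leads: Player 2's best replies are A→c2, B→c3, C→c2, D→c1; Player I's induced payoffs -8, -7, -8, 6; outcome (D, c1), payoffs (6, -5).
If Player 2 leads: Player I's best replies are c1→D, c2→B, c3→C; Player 2's induced payoffs -5, 6, -2; outcome (B, c2), payoffs (0, 6).
Player 2 gets 6 moving first and -5 moving second, so Player 2 prefers to move first.

first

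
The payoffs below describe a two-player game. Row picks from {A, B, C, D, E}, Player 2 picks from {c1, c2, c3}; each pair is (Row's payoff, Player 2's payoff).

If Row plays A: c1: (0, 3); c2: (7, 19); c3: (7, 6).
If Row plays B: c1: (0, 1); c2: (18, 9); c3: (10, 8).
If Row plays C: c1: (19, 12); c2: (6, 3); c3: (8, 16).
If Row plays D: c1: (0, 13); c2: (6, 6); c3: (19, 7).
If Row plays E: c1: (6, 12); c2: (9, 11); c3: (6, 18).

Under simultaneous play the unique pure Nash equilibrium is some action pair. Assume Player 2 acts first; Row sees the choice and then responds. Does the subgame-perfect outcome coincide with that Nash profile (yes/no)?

Backward induction with Player 2 moving first.
- c1: Row compares 0, 0, 19, 0, 6 and picks C; Player 2 would get 12.
- c2: Row compares 7, 18, 6, 6, 9 and picks B; Player 2 would get 9.
- c3: Row compares 7, 10, 8, 19, 6 and picks D; Player 2 would get 7.
Player 2's induced payoffs are 12, 9, 7, so Player 2 commits to c1. Subgame-perfect outcome: (C, c1) with payoffs (19, 12).
Under simultaneous play:
Row's best replies: c1→C; c2→B; c3→D.
Player 2's best replies: A→c2; B→c2; C→c3; D→c1; E→c3.
The unique mutual best reply is (B, c2), giving (18, 9).
Sequential outcome (C, c1) differs from the Nash profile (B, c2).

no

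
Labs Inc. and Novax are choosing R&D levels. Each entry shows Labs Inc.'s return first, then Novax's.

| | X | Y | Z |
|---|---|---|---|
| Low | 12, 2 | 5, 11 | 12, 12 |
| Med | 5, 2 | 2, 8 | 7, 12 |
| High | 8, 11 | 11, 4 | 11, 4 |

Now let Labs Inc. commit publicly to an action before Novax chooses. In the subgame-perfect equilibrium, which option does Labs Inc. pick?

Work backward from Novax's decision.
- Low: BR = Z, leader payoff 12.
- Med: BR = Z, leader payoff 7.
- High: BR = X, leader payoff 8.
Maximizing over 12, 7, 8, Labs Inc. chooses Low. Subgame-perfect outcome: (Low, Z) with payoffs (12, 12).

Low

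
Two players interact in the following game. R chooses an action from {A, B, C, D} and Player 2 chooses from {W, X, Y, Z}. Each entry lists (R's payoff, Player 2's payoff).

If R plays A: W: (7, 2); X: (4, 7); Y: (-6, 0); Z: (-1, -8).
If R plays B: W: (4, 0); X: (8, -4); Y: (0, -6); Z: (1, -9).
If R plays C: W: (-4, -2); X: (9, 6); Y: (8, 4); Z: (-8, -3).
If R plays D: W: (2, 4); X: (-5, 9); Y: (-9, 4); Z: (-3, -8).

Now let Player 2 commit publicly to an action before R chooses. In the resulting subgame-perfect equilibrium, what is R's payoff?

9

Solve by backward induction (Player 2 leads).
- W: R compares 7, 4, -4, 2 and picks A; Player 2 would get 2.
- X: R compares 4, 8, 9, -5 and picks C; Player 2 would get 6.
- Y: R compares -6, 0, 8, -9 and picks C; Player 2 would get 4.
- Z: R compares -1, 1, -8, -3 and picks B; Player 2 would get -9.
Among 2, 6, 4, -9, the best is 6 at X. Subgame-perfect outcome: (C, X) with payoffs (9, 6).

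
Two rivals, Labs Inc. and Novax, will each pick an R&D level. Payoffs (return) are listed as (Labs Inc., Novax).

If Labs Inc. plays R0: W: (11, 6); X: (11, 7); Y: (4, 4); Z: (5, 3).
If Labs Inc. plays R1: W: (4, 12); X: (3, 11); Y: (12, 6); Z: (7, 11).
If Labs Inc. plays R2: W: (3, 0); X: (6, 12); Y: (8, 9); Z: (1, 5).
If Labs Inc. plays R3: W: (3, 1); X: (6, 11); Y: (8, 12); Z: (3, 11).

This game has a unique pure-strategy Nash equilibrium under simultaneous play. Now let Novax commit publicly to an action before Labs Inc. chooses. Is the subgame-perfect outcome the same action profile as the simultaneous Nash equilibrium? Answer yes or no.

no

Solve by backward induction (Novax leads).
- W: Labs Inc. compares 11, 4, 3, 3 and picks R0; Novax would get 6.
- X: Labs Inc. compares 11, 3, 6, 6 and picks R0; Novax would get 7.
- Y: Labs Inc. compares 4, 12, 8, 8 and picks R1; Novax would get 6.
- Z: Labs Inc. compares 5, 7, 1, 3 and picks R1; Novax would get 11.
Novax's induced payoffs are 6, 7, 6, 11, so Novax commits to Z. Subgame-perfect outcome: (R1, Z) with payoffs (7, 11).
Now find the simultaneous Nash equilibrium.
Labs Inc.'s best replies: W→R0; X→R0; Y→R1; Z→R1.
Novax's best replies: R0→X; R1→W; R2→X; R3→Y.
Only (R0, X) has each player best-responding; Nash payoffs (11, 7).
Sequential outcome (R1, Z) differs from the Nash profile (R0, X).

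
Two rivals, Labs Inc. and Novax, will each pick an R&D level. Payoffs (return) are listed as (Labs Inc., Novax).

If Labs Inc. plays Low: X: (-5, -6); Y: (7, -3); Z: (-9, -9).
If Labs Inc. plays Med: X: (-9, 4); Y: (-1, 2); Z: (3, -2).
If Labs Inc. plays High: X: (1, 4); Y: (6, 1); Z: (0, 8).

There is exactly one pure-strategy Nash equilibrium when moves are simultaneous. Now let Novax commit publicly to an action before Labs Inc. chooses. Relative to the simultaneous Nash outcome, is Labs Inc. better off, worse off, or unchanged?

Backward induction with Novax moving first.
- X: Labs Inc. compares -5, -9, 1 and picks High; Novax would get 4.
- Y: Labs Inc. compares 7, -1, 6 and picks Low; Novax would get -3.
- Z: Labs Inc. compares -9, 3, 0 and picks Med; Novax would get -2.
Maximizing over 4, -3, -2, Novax chooses X. Subgame-perfect outcome: (High, X) with payoffs (1, 4).
Under simultaneous play:
Labs Inc.'s best replies: X→High; Y→Low; Z→Med.
Novax's best replies: Low→Y; Med→X; High→Z.
The unique mutual best reply is (Low, Y), giving (7, -3).
Labs Inc. earns 1 sequentially versus 7 at the Nash outcome: worse off.

worse off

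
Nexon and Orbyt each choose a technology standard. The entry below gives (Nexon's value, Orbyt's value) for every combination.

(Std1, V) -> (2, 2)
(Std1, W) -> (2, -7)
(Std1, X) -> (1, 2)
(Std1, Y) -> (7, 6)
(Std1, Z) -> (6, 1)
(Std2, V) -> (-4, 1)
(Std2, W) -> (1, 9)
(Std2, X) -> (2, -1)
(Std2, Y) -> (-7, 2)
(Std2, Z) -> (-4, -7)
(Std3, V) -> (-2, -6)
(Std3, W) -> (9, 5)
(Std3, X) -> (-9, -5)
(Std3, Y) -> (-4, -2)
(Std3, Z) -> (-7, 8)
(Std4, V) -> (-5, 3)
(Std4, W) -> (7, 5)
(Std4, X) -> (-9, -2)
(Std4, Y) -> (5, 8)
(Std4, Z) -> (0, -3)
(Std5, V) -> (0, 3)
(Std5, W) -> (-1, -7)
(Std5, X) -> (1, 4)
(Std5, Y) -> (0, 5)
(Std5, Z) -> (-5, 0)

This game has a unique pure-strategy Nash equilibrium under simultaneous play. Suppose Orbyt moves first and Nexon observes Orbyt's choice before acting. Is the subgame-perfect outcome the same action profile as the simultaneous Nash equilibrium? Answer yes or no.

yes

Work backward from Nexon's decision.
- V: Nexon compares 2, -4, -2, -5, 0 and picks Std1; Orbyt would get 2.
- W: Nexon compares 2, 1, 9, 7, -1 and picks Std3; Orbyt would get 5.
- X: Nexon compares 1, 2, -9, -9, 1 and picks Std2; Orbyt would get -1.
- Y: Nexon compares 7, -7, -4, 5, 0 and picks Std1; Orbyt would get 6.
- Z: Nexon compares 6, -4, -7, 0, -5 and picks Std1; Orbyt would get 1.
Among 2, 5, -1, 6, 1, the best is 6 at Y. Subgame-perfect outcome: (Std1, Y) with payoffs (7, 6).
Under simultaneous play:
Nexon's best replies: V→Std1; W→Std3; X→Std2; Y→Std1; Z→Std1.
Orbyt's best replies: Std1→Y; Std2→W; Std3→Z; Std4→Y; Std5→Y.
The unique mutual best reply is (Std1, Y), giving (7, 6).
Sequential outcome (Std1, Y) coincides with the Nash profile (Std1, Y).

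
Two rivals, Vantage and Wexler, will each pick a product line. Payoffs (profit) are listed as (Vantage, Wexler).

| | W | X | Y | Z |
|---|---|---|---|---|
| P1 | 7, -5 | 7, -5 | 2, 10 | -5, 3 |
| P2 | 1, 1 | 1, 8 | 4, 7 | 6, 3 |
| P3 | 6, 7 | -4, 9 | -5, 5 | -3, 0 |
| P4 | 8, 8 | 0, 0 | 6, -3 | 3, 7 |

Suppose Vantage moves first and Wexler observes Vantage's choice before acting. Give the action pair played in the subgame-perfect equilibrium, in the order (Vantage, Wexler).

Work backward from Wexler's decision.
- P1: Wexler compares -5, -5, 10, 3 and picks Y; Vantage would get 2.
- P2: Wexler compares 1, 8, 7, 3 and picks X; Vantage would get 1.
- P3: Wexler compares 7, 9, 5, 0 and picks X; Vantage would get -4.
- P4: Wexler compares 8, 0, -3, 7 and picks W; Vantage would get 8.
Maximizing over 2, 1, -4, 8, Vantage chooses P4. Subgame-perfect outcome: (P4, W) with payoffs (8, 8).

(P4, W)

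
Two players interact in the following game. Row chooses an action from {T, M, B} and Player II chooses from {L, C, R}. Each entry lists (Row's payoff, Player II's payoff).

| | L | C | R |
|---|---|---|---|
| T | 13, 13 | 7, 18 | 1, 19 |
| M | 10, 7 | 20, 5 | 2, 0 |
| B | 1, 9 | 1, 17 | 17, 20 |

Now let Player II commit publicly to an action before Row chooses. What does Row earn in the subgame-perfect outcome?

17

Solve by backward induction (Player II leads).
- L: Row compares 13, 10, 1 and picks T; Player II would get 13.
- C: Row compares 7, 20, 1 and picks M; Player II would get 5.
- R: Row compares 1, 2, 17 and picks B; Player II would get 20.
Player II's induced payoffs are 13, 5, 20, so Player II commits to R. Subgame-perfect outcome: (B, R) with payoffs (17, 20).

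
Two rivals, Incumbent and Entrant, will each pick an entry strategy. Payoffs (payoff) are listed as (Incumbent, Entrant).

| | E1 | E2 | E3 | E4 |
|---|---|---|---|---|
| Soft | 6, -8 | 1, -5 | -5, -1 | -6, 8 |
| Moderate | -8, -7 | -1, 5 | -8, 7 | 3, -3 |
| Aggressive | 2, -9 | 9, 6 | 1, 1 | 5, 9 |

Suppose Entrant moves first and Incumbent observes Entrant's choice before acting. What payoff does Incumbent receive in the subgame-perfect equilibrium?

5

Work backward from Incumbent's decision.
- E1: BR = Soft, leader payoff -8.
- E2: BR = Aggressive, leader payoff 6.
- E3: BR = Aggressive, leader payoff 1.
- E4: BR = Aggressive, leader payoff 9.
Maximizing over -8, 6, 1, 9, Entrant chooses E4. Subgame-perfect outcome: (Aggressive, E4) with payoffs (5, 9).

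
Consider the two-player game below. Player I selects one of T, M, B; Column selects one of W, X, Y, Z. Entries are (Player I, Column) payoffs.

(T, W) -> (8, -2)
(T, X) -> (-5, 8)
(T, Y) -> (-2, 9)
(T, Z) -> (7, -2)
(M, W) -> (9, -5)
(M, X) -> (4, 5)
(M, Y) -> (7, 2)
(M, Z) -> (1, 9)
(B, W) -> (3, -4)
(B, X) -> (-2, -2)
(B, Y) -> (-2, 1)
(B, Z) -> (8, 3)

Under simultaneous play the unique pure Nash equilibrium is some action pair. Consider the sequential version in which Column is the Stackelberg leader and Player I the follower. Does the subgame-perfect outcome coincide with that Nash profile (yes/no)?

Solve by backward induction (Column leads).
- W: BR = M, leader payoff -5.
- X: BR = M, leader payoff 5.
- Y: BR = M, leader payoff 2.
- Z: BR = B, leader payoff 3.
Among -5, 5, 2, 3, the best is 5 at X. Subgame-perfect outcome: (M, X) with payoffs (4, 5).
Under simultaneous play:
Player I's best replies: W→M; X→M; Y→M; Z→B.
Column's best replies: T→Y; M→Z; B→Z.
Only (B, Z) has each player best-responding; Nash payoffs (8, 3).
Sequential outcome (M, X) differs from the Nash profile (B, Z).

no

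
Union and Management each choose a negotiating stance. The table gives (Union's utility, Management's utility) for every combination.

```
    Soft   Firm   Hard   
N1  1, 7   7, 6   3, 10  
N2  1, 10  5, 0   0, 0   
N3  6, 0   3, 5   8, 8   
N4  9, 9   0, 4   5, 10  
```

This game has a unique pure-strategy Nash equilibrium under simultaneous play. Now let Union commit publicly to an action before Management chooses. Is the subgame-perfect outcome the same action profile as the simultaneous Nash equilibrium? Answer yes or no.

yes

Solve by backward induction (Union leads).
- N1 → Management plays Hard (best of 7, 6, 10); Union gets 3.
- N2 → Management plays Soft (best of 10, 0, 0); Union gets 1.
- N3 → Management plays Hard (best of 0, 5, 8); Union gets 8.
- N4 → Management plays Hard (best of 9, 4, 10); Union gets 5.
Among 3, 1, 8, 5, the best is 8 at N3. Subgame-perfect outcome: (N3, Hard) with payoffs (8, 8).
Under simultaneous play:
Union's best replies: Soft→N4; Firm→N1; Hard→N3.
Management's best replies: N1→Hard; N2→Soft; N3→Hard; N4→Hard.
Only (N3, Hard) has each player best-responding; Nash payoffs (8, 8).
Sequential outcome (N3, Hard) coincides with the Nash profile (N3, Hard).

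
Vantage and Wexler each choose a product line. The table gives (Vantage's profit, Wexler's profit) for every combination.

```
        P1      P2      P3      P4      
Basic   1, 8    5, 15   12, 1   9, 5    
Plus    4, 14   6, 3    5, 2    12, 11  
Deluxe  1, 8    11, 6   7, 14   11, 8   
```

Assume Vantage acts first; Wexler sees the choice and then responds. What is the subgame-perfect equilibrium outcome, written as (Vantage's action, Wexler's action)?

Work backward from Wexler's decision.
- Basic: BR = P2, leader payoff 5.
- Plus: BR = P1, leader payoff 4.
- Deluxe: BR = P3, leader payoff 7.
Among 5, 4, 7, the best is 7 at Deluxe. Subgame-perfect outcome: (Deluxe, P3) with payoffs (7, 14).

(Deluxe, P3)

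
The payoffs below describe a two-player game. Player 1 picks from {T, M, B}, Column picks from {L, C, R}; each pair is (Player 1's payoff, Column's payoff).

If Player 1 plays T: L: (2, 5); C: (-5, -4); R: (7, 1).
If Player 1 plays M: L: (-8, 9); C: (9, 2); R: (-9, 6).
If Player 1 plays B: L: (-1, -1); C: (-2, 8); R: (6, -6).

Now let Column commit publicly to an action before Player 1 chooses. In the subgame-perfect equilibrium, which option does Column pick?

Backward induction with Column moving first.
- L → Player 1 plays T (best of 2, -8, -1); Column gets 5.
- C → Player 1 plays M (best of -5, 9, -2); Column gets 2.
- R → Player 1 plays T (best of 7, -9, 6); Column gets 1.
Column's induced payoffs are 5, 2, 1, so Column commits to L. Subgame-perfect outcome: (T, L) with payoffs (2, 5).

L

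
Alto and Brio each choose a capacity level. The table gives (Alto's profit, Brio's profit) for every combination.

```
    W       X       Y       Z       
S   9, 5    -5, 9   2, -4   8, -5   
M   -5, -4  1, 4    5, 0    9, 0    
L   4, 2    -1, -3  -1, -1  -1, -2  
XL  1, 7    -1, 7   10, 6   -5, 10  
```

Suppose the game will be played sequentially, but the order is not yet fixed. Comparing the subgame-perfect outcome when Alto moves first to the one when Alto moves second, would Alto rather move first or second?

second

If Alto leads: Brio's best replies are S→X, M→X, L→W, XL→Z; Alto's induced payoffs -5, 1, 4, -5; outcome (L, W), payoffs (4, 2).
If Brio leads: Alto's best replies are W→S, X→M, Y→XL, Z→M; Brio's induced payoffs 5, 4, 6, 0; outcome (XL, Y), payoffs (10, 6).
Alto gets 4 moving first and 10 moving second, so Alto prefers to move second.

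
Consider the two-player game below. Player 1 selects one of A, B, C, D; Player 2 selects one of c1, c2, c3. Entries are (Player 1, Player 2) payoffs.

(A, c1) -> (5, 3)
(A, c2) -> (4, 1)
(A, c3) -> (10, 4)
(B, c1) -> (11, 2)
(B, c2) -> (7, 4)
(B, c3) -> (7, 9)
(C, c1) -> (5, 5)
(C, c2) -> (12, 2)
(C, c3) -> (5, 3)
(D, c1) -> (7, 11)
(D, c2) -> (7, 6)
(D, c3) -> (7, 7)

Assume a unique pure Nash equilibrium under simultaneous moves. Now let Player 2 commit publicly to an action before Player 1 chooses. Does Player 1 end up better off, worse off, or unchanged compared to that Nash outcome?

unchanged

Backward induction with Player 2 moving first.
- c1: BR = B, leader payoff 2.
- c2: BR = C, leader payoff 2.
- c3: BR = A, leader payoff 4.
Among 2, 2, 4, the best is 4 at c3. Subgame-perfect outcome: (A, c3) with payoffs (10, 4).
Now find the simultaneous Nash equilibrium.
Player 1's best replies: c1→B; c2→C; c3→A.
Player 2's best replies: A→c3; B→c3; C→c1; D→c1.
The unique mutual best reply is (A, c3), giving (10, 4).
Player 1 earns 10 sequentially versus 10 at the Nash outcome: unchanged.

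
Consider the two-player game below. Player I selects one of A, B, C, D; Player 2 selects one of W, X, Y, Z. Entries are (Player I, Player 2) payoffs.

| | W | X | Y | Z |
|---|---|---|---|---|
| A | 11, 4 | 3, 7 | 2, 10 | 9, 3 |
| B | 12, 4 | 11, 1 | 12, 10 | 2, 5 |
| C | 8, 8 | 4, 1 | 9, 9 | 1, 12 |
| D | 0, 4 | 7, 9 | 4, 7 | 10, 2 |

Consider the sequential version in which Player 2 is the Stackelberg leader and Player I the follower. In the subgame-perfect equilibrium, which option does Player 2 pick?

Work backward from Player I's decision.
- W: Player I compares 11, 12, 8, 0 and picks B; Player 2 would get 4.
- X: Player I compares 3, 11, 4, 7 and picks B; Player 2 would get 1.
- Y: Player I compares 2, 12, 9, 4 and picks B; Player 2 would get 10.
- Z: Player I compares 9, 2, 1, 10 and picks D; Player 2 would get 2.
Maximizing over 4, 1, 10, 2, Player 2 chooses Y. Subgame-perfect outcome: (B, Y) with payoffs (12, 10).

Y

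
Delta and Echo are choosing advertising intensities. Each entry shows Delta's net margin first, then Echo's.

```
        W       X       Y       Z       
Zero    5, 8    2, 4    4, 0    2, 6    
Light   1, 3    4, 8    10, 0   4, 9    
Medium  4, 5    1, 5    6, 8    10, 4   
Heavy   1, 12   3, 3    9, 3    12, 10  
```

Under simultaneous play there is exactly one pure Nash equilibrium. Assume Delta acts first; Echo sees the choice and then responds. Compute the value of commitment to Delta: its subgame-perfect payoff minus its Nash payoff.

1

Solve by backward induction (Delta leads).
- Zero → Echo plays W (best of 8, 4, 0, 6); Delta gets 5.
- Light → Echo plays Z (best of 3, 8, 0, 9); Delta gets 4.
- Medium → Echo plays Y (best of 5, 5, 8, 4); Delta gets 6.
- Heavy → Echo plays W (best of 12, 3, 3, 10); Delta gets 1.
Delta's induced payoffs are 5, 4, 6, 1, so Delta commits to Medium. Subgame-perfect outcome: (Medium, Y) with payoffs (6, 8).
For the simultaneous game, intersect best replies.
Delta's best replies: W→Zero; X→Light; Y→Light; Z→Heavy.
Echo's best replies: Zero→W; Light→Z; Medium→Y; Heavy→W.
The unique mutual best reply is (Zero, W), giving (5, 8).
Delta's commitment gain: 6 − 5 = 1.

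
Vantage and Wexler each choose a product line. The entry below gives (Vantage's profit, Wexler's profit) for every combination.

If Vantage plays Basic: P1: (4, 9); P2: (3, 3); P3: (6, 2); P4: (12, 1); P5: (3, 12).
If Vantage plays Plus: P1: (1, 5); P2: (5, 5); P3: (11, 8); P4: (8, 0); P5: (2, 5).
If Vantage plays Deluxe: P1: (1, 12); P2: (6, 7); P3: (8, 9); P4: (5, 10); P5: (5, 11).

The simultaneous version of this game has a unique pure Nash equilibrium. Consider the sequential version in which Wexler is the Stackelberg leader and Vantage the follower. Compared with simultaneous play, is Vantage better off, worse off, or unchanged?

Vantage best-responds to each possible Wexler move:
- P1 → Vantage plays Basic (best of 4, 1, 1); Wexler gets 9.
- P2 → Vantage plays Deluxe (best of 3, 5, 6); Wexler gets 7.
- P3 → Vantage plays Plus (best of 6, 11, 8); Wexler gets 8.
- P4 → Vantage plays Basic (best of 12, 8, 5); Wexler gets 1.
- P5 → Vantage plays Deluxe (best of 3, 2, 5); Wexler gets 11.
Wexler's induced payoffs are 9, 7, 8, 1, 11, so Wexler commits to P5. Subgame-perfect outcome: (Deluxe, P5) with payoffs (5, 11).
For the simultaneous game, intersect best replies.
Vantage's best replies: P1→Basic; P2→Deluxe; P3→Plus; P4→Basic; P5→Deluxe.
Wexler's best replies: Basic→P5; Plus→P3; Deluxe→P1.
The unique mutual best reply is (Plus, P3), giving (11, 8).
Vantage earns 5 sequentially versus 11 at the Nash outcome: worse off.

worse off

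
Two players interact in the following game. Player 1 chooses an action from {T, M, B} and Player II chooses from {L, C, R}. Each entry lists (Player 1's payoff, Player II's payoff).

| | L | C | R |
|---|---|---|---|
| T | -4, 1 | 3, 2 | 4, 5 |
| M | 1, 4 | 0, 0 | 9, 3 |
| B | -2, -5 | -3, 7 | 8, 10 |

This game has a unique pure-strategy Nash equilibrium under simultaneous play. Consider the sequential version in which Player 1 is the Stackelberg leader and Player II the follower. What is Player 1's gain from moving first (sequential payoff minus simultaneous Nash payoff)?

Solve by backward induction (Player 1 leads).
- T: BR = R, leader payoff 4.
- M: BR = L, leader payoff 1.
- B: BR = R, leader payoff 8.
Maximizing over 4, 1, 8, Player 1 chooses B. Subgame-perfect outcome: (B, R) with payoffs (8, 10).
For the simultaneous game, intersect best replies.
Player 1's best replies: L→M; C→T; R→M.
Player II's best replies: T→R; M→L; B→R.
The unique mutual best reply is (M, L), giving (1, 4).
Player 1's commitment gain: 8 − 1 = 7.

7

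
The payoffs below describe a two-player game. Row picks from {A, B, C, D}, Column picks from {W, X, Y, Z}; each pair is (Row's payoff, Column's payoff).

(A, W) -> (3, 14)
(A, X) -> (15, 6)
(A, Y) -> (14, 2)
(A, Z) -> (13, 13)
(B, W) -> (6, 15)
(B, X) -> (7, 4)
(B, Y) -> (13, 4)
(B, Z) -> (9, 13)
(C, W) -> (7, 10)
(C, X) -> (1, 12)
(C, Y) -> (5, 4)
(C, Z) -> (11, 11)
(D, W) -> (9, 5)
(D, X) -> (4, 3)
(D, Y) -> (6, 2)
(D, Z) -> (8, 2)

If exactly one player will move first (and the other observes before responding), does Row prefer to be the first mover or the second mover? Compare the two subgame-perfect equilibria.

second

If Row leads: Column's best replies are A→W, B→W, C→X, D→W; Row's induced payoffs 3, 6, 1, 9; outcome (D, W), payoffs (9, 5).
If Column leads: Row's best replies are W→D, X→A, Y→A, Z→A; Column's induced payoffs 5, 6, 2, 13; outcome (A, Z), payoffs (13, 13).
Row gets 9 moving first and 13 moving second, so Row prefers to move second.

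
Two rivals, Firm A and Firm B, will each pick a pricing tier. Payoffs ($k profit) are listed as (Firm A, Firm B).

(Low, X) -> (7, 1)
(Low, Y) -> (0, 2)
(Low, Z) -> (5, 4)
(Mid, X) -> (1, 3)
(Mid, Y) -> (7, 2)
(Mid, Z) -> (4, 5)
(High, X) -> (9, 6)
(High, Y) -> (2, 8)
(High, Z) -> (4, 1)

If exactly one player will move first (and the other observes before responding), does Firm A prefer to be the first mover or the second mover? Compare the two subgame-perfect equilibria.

If Firm A leads: Firm B's best replies are Low→Z, Mid→Z, High→Y; Firm A's induced payoffs 5, 4, 2; outcome (Low, Z), payoffs (5, 4).
If Firm B leads: Firm A's best replies are X→High, Y→Mid, Z→Low; Firm B's induced payoffs 6, 2, 4; outcome (High, X), payoffs (9, 6).
Firm A gets 5 moving first and 9 moving second, so Firm A prefers to move second.

second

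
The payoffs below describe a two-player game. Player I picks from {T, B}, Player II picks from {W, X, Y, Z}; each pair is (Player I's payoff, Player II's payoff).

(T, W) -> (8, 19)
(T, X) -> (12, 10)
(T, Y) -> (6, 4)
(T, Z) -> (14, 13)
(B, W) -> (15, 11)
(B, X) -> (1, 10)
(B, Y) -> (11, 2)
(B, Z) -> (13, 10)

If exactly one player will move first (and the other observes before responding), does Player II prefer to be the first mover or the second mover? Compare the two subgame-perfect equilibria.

If Player I leads: Player II's best replies are T→W, B→W; Player I's induced payoffs 8, 15; outcome (B, W), payoffs (15, 11).
If Player II leads: Player I's best replies are W→B, X→T, Y→B, Z→T; Player II's induced payoffs 11, 10, 2, 13; outcome (T, Z), payoffs (14, 13).
Player II gets 13 moving first and 11 moving second, so Player II prefers to move first.

first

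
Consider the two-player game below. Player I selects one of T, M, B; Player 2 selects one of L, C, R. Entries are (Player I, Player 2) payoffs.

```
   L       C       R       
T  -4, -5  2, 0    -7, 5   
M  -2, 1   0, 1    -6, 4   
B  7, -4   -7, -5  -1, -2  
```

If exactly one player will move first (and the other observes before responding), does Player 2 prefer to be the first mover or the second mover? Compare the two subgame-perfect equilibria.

first

If Player I leads: Player 2's best replies are T→R, M→R, B→R; Player I's induced payoffs -7, -6, -1; outcome (B, R), payoffs (-1, -2).
If Player 2 leads: Player I's best replies are L→B, C→T, R→B; Player 2's induced payoffs -4, 0, -2; outcome (T, C), payoffs (2, 0).
Player 2 gets 0 moving first and -2 moving second, so Player 2 prefers to move first.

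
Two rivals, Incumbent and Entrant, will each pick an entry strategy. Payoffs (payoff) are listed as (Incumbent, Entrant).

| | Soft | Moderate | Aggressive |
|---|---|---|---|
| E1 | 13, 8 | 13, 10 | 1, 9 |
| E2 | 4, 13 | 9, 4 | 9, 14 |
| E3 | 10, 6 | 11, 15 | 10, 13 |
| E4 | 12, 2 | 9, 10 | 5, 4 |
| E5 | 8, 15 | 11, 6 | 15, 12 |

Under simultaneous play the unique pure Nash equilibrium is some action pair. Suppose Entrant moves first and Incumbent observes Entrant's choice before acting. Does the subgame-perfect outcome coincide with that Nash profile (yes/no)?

Work backward from Incumbent's decision.
- Soft: BR = E1, leader payoff 8.
- Moderate: BR = E1, leader payoff 10.
- Aggressive: BR = E5, leader payoff 12.
Among 8, 10, 12, the best is 12 at Aggressive. Subgame-perfect outcome: (E5, Aggressive) with payoffs (15, 12).
Now find the simultaneous Nash equilibrium.
Incumbent's best replies: Soft→E1; Moderate→E1; Aggressive→E5.
Entrant's best replies: E1→Moderate; E2→Aggressive; E3→Moderate; E4→Moderate; E5→Soft.
Only (E1, Moderate) has each player best-responding; Nash payoffs (13, 10).
Sequential outcome (E5, Aggressive) differs from the Nash profile (E1, Moderate).

no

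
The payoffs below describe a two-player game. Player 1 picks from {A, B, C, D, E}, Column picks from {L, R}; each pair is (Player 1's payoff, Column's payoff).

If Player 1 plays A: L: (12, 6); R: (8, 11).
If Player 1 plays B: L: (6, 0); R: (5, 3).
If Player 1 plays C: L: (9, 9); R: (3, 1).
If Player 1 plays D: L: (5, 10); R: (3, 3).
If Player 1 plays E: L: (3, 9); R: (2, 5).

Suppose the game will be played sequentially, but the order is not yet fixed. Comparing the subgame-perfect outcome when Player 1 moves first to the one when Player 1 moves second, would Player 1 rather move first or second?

first

If Player 1 leads: Column's best replies are A→R, B→R, C→L, D→L, E→L; Player 1's induced payoffs 8, 5, 9, 5, 3; outcome (C, L), payoffs (9, 9).
If Column leads: Player 1's best replies are L→A, R→A; Column's induced payoffs 6, 11; outcome (A, R), payoffs (8, 11).
Player 1 gets 9 moving first and 8 moving second, so Player 1 prefers to move first.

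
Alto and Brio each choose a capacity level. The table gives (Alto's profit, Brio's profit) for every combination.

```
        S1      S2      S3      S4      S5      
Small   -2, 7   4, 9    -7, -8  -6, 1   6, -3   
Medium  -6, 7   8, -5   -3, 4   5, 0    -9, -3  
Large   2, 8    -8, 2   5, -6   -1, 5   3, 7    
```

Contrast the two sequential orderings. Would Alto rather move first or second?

first

If Alto leads: Brio's best replies are Small→S2, Medium→S1, Large→S1; Alto's induced payoffs 4, -6, 2; outcome (Small, S2), payoffs (4, 9).
If Brio leads: Alto's best replies are S1→Large, S2→Medium, S3→Large, S4→Medium, S5→Small; Brio's induced payoffs 8, -5, -6, 0, -3; outcome (Large, S1), payoffs (2, 8).
Alto gets 4 moving first and 2 moving second, so Alto prefers to move first.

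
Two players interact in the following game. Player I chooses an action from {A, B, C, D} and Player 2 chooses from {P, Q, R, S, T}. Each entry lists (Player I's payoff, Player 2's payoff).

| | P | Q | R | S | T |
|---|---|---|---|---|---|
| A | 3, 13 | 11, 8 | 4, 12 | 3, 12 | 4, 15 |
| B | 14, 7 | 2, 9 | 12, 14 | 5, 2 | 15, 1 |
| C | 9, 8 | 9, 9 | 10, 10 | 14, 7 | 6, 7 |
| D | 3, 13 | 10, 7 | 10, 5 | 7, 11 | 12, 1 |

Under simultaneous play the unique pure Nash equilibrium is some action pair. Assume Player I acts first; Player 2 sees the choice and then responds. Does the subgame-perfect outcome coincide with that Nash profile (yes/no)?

yes

Work backward from Player 2's decision.
- A → Player 2 plays T (best of 13, 8, 12, 12, 15); Player I gets 4.
- B → Player 2 plays R (best of 7, 9, 14, 2, 1); Player I gets 12.
- C → Player 2 plays R (best of 8, 9, 10, 7, 7); Player I gets 10.
- D → Player 2 plays P (best of 13, 7, 5, 11, 1); Player I gets 3.
Among 4, 12, 10, 3, the best is 12 at B. Subgame-perfect outcome: (B, R) with payoffs (12, 14).
Now find the simultaneous Nash equilibrium.
Player I's best replies: P→B; Q→A; R→B; S→C; T→B.
Player 2's best replies: A→T; B→R; C→R; D→P.
The unique mutual best reply is (B, R), giving (12, 14).
Sequential outcome (B, R) coincides with the Nash profile (B, R).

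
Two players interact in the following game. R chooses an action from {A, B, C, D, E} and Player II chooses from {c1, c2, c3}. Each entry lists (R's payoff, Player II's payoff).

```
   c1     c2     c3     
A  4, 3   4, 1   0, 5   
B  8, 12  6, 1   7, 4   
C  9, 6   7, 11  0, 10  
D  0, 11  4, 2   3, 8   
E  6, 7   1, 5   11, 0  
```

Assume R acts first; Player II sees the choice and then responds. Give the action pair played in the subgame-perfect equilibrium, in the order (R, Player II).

Work backward from Player II's decision.
- A: Player II compares 3, 1, 5 and picks c3; R would get 0.
- B: Player II compares 12, 1, 4 and picks c1; R would get 8.
- C: Player II compares 6, 11, 10 and picks c2; R would get 7.
- D: Player II compares 11, 2, 8 and picks c1; R would get 0.
- E: Player II compares 7, 5, 0 and picks c1; R would get 6.
Maximizing over 0, 8, 7, 0, 6, R chooses B. Subgame-perfect outcome: (B, c1) with payoffs (8, 12).

(B, c1)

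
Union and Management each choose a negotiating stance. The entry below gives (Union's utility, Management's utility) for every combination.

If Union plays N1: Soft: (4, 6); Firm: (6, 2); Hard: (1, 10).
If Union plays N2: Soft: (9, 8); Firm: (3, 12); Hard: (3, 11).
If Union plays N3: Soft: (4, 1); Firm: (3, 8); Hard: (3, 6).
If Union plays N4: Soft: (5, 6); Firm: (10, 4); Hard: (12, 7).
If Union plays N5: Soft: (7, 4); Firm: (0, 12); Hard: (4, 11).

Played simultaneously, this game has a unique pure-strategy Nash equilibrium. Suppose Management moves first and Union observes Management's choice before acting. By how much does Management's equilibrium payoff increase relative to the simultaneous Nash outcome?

1

Union best-responds to each possible Management move:
- Soft: BR = N2, leader payoff 8.
- Firm: BR = N4, leader payoff 4.
- Hard: BR = N4, leader payoff 7.
Maximizing over 8, 4, 7, Management chooses Soft. Subgame-perfect outcome: (N2, Soft) with payoffs (9, 8).
Under simultaneous play:
Union's best replies: Soft→N2; Firm→N4; Hard→N4.
Management's best replies: N1→Hard; N2→Firm; N3→Firm; N4→Hard; N5→Firm.
Only (N4, Hard) has each player best-responding; Nash payoffs (12, 7).
Management's commitment gain: 8 − 7 = 1.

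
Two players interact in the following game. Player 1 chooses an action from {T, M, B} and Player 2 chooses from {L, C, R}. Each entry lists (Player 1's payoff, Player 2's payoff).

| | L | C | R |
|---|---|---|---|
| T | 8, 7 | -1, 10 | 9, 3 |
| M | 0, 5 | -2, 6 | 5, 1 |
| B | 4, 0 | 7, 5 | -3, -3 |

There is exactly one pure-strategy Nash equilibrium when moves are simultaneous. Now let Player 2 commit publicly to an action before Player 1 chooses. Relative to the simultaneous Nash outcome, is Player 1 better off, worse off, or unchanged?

Work backward from Player 1's decision.
- L: BR = T, leader payoff 7.
- C: BR = B, leader payoff 5.
- R: BR = T, leader payoff 3.
Among 7, 5, 3, the best is 7 at L. Subgame-perfect outcome: (T, L) with payoffs (8, 7).
Now find the simultaneous Nash equilibrium.
Player 1's best replies: L→T; C→B; R→T.
Player 2's best replies: T→C; M→C; B→C.
The unique mutual best reply is (B, C), giving (7, 5).
Player 1 earns 8 sequentially versus 7 at the Nash outcome: better off.

better off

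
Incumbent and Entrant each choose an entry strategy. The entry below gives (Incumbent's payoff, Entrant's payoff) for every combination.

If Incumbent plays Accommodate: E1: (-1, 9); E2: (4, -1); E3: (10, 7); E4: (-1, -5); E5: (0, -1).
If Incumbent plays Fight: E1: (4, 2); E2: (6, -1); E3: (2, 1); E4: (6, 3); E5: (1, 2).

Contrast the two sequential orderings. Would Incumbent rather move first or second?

If Incumbent leads: Entrant's best replies are Accommodate→E1, Fight→E4; Incumbent's induced payoffs -1, 6; outcome (Fight, E4), payoffs (6, 3).
If Entrant leads: Incumbent's best replies are E1→Fight, E2→Fight, E3→Accommodate, E4→Fight, E5→Fight; Entrant's induced payoffs 2, -1, 7, 3, 2; outcome (Accommodate, E3), payoffs (10, 7).
Incumbent gets 6 moving first and 10 moving second, so Incumbent prefers to move second.

second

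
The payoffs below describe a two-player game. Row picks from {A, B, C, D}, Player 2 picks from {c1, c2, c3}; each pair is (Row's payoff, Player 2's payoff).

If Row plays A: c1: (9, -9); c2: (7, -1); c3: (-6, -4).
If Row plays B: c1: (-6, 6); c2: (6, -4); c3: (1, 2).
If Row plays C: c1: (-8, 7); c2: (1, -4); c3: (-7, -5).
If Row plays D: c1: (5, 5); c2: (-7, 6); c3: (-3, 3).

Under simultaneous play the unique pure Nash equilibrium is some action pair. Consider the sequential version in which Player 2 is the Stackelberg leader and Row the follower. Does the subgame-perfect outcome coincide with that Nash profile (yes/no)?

Solve by backward induction (Player 2 leads).
- c1: BR = A, leader payoff -9.
- c2: BR = A, leader payoff -1.
- c3: BR = B, leader payoff 2.
Maximizing over -9, -1, 2, Player 2 chooses c3. Subgame-perfect outcome: (B, c3) with payoffs (1, 2).
Now find the simultaneous Nash equilibrium.
Row's best replies: c1→A; c2→A; c3→B.
Player 2's best replies: A→c2; B→c1; C→c1; D→c2.
The unique mutual best reply is (A, c2), giving (7, -1).
Sequential outcome (B, c3) differs from the Nash profile (A, c2).

no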